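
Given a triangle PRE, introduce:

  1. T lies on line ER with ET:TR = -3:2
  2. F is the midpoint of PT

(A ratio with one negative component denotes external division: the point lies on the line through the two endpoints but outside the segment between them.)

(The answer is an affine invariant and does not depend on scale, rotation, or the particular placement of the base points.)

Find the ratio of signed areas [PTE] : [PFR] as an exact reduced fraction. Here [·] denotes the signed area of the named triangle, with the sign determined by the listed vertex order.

[PTE]:[PFR] = 3

Choose coordinates P = (0, 0), R = (1, 0), E = (0, 1).
1. T lies on line ER with ET:TR = -3:2 ⇒ T = (3, -2)
2. F is the midpoint of PT ⇒ F = (3/2, -1)
2·[PTE] = 3, 2·[PFR] = 1
[PTE]:[PFR] = 3:1 = 3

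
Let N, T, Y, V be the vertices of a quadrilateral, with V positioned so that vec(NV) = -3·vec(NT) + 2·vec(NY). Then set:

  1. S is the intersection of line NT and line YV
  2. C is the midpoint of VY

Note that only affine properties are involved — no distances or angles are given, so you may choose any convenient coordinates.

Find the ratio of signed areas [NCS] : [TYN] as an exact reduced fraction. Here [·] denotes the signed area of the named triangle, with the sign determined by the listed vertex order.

Work in coordinates with N = (0, 0), T = (1, 0), Y = (0, 1), V = (-3, 2).
1. S is the intersection of line NT and line YV ⇒ S = (3, 0)
2. C is the midpoint of VY ⇒ C = (-3/2, 3/2)
2·[NCS] = -9/2, 2·[TYN] = 1
[NCS]:[TYN] = -9/2:1 = -9/2

[NCS]:[TYN] = -9/2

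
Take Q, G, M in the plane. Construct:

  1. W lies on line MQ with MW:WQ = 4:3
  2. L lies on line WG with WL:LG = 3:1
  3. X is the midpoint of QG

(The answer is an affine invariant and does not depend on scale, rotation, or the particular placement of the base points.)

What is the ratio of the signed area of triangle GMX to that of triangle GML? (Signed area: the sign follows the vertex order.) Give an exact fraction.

[GMX]:[GML] = 7/2

Assign Q = (0, 0), G = (1, 0), M = (0, 1) — the answer is frame-independent, so this choice is without loss of generality.
1. W lies on line MQ with MW:WQ = 4:3 ⇒ W = (0, 3/7)
2. L lies on line WG with WL:LG = 3:1 ⇒ L = (3/4, 3/28)
3. X is the midpoint of QG ⇒ X = (1/2, 0)
2·[GMX] = 1/2, 2·[GML] = 1/7
[GMX]:[GML] = 1/2:1/7 = 7/2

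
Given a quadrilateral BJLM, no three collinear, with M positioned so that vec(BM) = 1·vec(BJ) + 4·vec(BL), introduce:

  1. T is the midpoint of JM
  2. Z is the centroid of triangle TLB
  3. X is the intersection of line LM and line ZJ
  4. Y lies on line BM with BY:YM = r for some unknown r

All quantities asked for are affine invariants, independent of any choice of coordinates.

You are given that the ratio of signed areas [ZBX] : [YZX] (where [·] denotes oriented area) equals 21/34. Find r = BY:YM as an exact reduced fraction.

Work in coordinates with B = (0, 0), J = (1, 0), L = (0, 1), M = (1, 4).
1. T is the midpoint of JM ⇒ T = (1, 2)
2. Z is the centroid of triangle TLB ⇒ Z = (1/3, 1)
3. X is the intersection of line LM and line ZJ ⇒ X = (1/9, 4/3)
4. With BY:YM = r, write λ = r/(r+1) so Y = B + λ·(M−B); Y is affine-linear in λ
Every point depending on Y is an affine combination of Y and λ-independent points, so each such coordinate is linear in λ; the λ² term in each signed area is a multiple of (M−B)×(M−B) = 0, so 2·[ZBX] and 2·[YZX] are each linear in λ. Evaluating at λ=0 and λ=1:
  2·[ZBX] = -1/3,   2·[YZX] = -11/9·λ + 1/3
So [ZBX]:[YZX] = (-1/3) / (-11/9·λ + 1/3). Setting this equal to 21/34:
  -1/3 = 21/34·(-11/9·λ + 1/3)  ⇒  λ = 5/7
Then r = λ/(1−λ) = (5/7)/(2/7) = 5/2. Check: with r = 5/2, Y = (5/7, 20/7) and [ZBX]:[YZX] = 21/34 as required.

r = 5/2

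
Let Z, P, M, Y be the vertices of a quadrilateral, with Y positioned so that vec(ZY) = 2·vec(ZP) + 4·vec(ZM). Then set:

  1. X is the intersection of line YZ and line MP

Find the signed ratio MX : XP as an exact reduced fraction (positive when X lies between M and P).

Work in coordinates with Z = (0, 0), P = (1, 0), M = (0, 1), Y = (2, 4).
1. X is the intersection of line YZ and line MP ⇒ X = (1/3, 2/3)
X = M + t·(P−M) with t = 1/3, so MX:XP = t:(1−t) = 1/3:2/3

MX:XP = 1/2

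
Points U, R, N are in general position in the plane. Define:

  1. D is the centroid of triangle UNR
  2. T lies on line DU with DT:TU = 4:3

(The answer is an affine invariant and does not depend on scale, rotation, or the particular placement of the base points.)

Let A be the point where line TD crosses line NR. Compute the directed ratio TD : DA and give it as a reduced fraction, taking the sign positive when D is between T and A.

Choose coordinates U = (0, 0), R = (1, 0), N = (0, 1).
1. D is the centroid of triangle UNR ⇒ D = (1/3, 1/3)
2. T lies on line DU with DT:TU = 4:3 ⇒ T = (1/7, 1/7)
line TD meets NR at A = (1/2, 1/2)
D = T + t·(A−T) with t = 8/15, so TD:DA = 8/15:7/15

TD:DA = 8/7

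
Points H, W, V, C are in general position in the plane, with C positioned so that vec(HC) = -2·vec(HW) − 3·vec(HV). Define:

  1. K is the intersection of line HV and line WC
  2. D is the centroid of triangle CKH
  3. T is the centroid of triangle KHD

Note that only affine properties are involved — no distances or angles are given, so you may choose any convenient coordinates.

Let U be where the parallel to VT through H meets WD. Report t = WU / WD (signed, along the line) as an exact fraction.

t = 2/3

Set H = (0, 0), W = (1, 0), V = (0, 1), C = (-2, -3); any affine frame gives the same invariant.
1. K is the intersection of line HV and line WC ⇒ K = (0, -1)
2. D is the centroid of triangle CKH ⇒ D = (-2/3, -4/3)
3. T is the centroid of triangle KHD ⇒ T = (-2/9, -7/9)
through H parallel to VT: direction (-2/9, -16/9); meets WD at U = (-1/9, -8/9)
U = W + t·(D−W) with t = 2/3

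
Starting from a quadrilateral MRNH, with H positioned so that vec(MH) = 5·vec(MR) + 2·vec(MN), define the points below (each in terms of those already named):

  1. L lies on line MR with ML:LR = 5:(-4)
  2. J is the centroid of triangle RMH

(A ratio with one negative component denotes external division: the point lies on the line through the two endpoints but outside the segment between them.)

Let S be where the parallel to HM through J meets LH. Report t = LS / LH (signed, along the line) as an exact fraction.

t = 14/15

Work in coordinates with M = (0, 0), R = (1, 0), N = (0, 1), H = (5, 2).
1. L lies on line MR with ML:LR = 5:(-4) ⇒ L = (5, 0)
2. J is the centroid of triangle RMH ⇒ J = (2, 2/3)
through J parallel to HM: direction (-5, -2); meets LH at S = (5, 28/15)
S = L + t·(H−L) with t = 14/15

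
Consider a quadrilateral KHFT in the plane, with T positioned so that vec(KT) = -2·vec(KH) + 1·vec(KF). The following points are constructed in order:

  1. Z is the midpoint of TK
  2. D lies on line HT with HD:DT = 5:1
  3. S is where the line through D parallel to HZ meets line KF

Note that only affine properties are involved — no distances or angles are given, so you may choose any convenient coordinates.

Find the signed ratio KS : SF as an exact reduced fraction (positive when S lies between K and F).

KS:SF = 11/13

Choose coordinates K = (0, 0), H = (1, 0), F = (0, 1), T = (-2, 1).
1. Z is the midpoint of TK ⇒ Z = (-1, 1/2)
2. D lies on line HT with HD:DT = 5:1 ⇒ D = (-3/2, 5/6)
3. S is where the line through D parallel to HZ meets line KF ⇒ S = (0, 11/24)
S = K + t·(F−K) with t = 11/24, so KS:SF = t:(1−t) = 11/24:13/24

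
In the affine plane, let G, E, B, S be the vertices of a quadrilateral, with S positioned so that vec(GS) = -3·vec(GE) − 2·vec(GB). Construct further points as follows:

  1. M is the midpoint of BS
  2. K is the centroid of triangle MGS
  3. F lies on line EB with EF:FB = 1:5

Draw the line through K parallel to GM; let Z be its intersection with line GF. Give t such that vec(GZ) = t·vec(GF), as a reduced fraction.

Assign G = (0, 0), E = (1, 0), B = (0, 1), S = (-3, -2) — the answer is frame-independent, so this choice is without loss of generality.
1. M is the midpoint of BS ⇒ M = (-3/2, -1/2)
2. K is the centroid of triangle MGS ⇒ K = (-3/2, -5/6)
3. F lies on line EB with EF:FB = 1:5 ⇒ F = (5/6, 1/6)
through K parallel to GM: direction (-3/2, -1/2); meets GF at Z = (5/2, 1/2)
Z = G + t·(F−G) with t = 3

t = 3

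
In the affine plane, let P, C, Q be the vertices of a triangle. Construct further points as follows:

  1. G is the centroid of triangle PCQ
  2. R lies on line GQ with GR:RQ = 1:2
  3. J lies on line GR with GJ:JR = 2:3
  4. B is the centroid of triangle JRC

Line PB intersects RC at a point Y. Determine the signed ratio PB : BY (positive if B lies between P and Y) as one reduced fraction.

PB:BY = 24

Choose coordinates P = (0, 0), C = (1, 0), Q = (0, 1).
1. G is the centroid of triangle PCQ ⇒ G = (1/3, 1/3)
2. R lies on line GQ with GR:RQ = 1:2 ⇒ R = (2/9, 5/9)
3. J lies on line GR with GJ:JR = 2:3 ⇒ J = (13/45, 19/45)
4. B is the centroid of triangle JRC ⇒ B = (68/135, 44/135)
line PB meets RC at Y = (85/162, 55/162)
B = P + t·(Y−P) with t = 24/25, so PB:BY = 24/25:1/25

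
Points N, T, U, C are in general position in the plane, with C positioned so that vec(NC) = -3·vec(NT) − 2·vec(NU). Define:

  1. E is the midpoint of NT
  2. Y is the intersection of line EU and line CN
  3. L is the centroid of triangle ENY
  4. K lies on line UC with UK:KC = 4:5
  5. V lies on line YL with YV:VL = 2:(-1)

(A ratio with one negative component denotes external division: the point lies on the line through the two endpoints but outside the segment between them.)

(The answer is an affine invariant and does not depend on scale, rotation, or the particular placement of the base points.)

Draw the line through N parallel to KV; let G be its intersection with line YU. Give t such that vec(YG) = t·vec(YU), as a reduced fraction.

t = -7/30

Assign N = (0, 0), T = (1, 0), U = (0, 1), C = (-3, -2) — the answer is frame-independent, so this choice is without loss of generality.
1. E is the midpoint of NT ⇒ E = (1/2, 0)
2. Y is the intersection of line EU and line CN ⇒ Y = (3/8, 1/4)
3. L is the centroid of triangle ENY ⇒ L = (7/24, 1/12)
4. K lies on line UC with UK:KC = 4:5 ⇒ K = (-4/3, -1/3)
5. V lies on line YL with YV:VL = 2:(-1) ⇒ V = (5/24, -1/12)
through N parallel to KV: direction (37/24, 1/4); meets YU at G = (37/80, 3/40)
G = Y + t·(U−Y) with t = -7/30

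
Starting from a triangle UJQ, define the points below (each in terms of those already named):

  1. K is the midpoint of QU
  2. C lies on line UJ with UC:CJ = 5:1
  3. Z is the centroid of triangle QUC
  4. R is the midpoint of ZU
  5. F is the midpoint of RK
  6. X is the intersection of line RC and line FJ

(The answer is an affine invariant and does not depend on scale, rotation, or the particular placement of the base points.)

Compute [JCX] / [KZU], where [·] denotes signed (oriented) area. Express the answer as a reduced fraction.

[JCX]:[KZU] = -8/55

Assign U = (0, 0), J = (1, 0), Q = (0, 1) — the answer is frame-independent, so this choice is without loss of generality.
1. K is the midpoint of QU ⇒ K = (0, 1/2)
2. C lies on line UJ with UC:CJ = 5:1 ⇒ C = (5/6, 0)
3. Z is the centroid of triangle QUC ⇒ Z = (5/18, 1/3)
4. R is the midpoint of ZU ⇒ R = (5/36, 1/6)
5. F is the midpoint of RK ⇒ F = (5/72, 1/3)
6. X is the intersection of line RC and line FJ ⇒ X = (265/198, -4/33)
2·[JCX] = 2/99, 2·[KZU] = -5/36
[JCX]:[KZU] = 2/99:-5/36 = -8/55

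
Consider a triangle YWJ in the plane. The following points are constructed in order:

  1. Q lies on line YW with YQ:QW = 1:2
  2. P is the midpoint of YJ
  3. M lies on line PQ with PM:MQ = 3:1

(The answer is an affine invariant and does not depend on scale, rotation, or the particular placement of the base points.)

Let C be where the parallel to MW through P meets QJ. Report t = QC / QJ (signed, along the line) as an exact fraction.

Set Y = (0, 0), W = (1, 0), J = (0, 1); any affine frame gives the same invariant.
1. Q lies on line YW with YQ:QW = 1:2 ⇒ Q = (1/3, 0)
2. P is the midpoint of YJ ⇒ P = (0, 1/2)
3. M lies on line PQ with PM:MQ = 3:1 ⇒ M = (1/4, 1/8)
through P parallel to MW: direction (3/4, -1/8); meets QJ at C = (3/17, 8/17)
C = Q + t·(J−Q) with t = 8/17

t = 8/17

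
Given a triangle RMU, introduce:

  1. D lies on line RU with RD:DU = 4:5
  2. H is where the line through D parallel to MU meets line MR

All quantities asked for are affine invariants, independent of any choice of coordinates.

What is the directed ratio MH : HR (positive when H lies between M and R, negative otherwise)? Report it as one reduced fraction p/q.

MH:HR = 5/4

Set R = (0, 0), M = (1, 0), U = (0, 1); any affine frame gives the same invariant.
1. D lies on line RU with RD:DU = 4:5 ⇒ D = (0, 4/9)
2. H is where the line through D parallel to MU meets line MR ⇒ H = (4/9, 0)
H = M + t·(R−M) with t = 5/9, so MH:HR = t:(1−t) = 5/9:4/9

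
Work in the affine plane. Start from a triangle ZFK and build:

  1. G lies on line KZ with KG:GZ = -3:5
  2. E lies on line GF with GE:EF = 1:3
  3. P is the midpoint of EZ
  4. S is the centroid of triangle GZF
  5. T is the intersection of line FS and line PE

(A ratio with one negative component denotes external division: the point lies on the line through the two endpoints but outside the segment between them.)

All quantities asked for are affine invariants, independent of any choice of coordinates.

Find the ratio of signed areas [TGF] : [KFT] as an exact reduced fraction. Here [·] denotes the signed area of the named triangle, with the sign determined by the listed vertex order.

[TGF]:[KFT] = -5

Set Z = (0, 0), F = (1, 0), K = (0, 1); any affine frame gives the same invariant.
1. G lies on line KZ with KG:GZ = -3:5 ⇒ G = (0, 5/2)
2. E lies on line GF with GE:EF = 1:3 ⇒ E = (1/4, 15/8)
3. P is the midpoint of EZ ⇒ P = (1/8, 15/16)
4. S is the centroid of triangle GZF ⇒ S = (1/3, 5/6)
5. T is the intersection of line FS and line PE ⇒ T = (1/7, 15/14)
2·[TGF] = -15/14, 2·[KFT] = 3/14
[TGF]:[KFT] = -15/14:3/14 = -5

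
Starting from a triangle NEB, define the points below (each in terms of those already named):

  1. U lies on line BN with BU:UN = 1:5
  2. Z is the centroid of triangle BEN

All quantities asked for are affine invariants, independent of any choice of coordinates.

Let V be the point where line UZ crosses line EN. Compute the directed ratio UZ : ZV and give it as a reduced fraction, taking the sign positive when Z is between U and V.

Set N = (0, 0), E = (1, 0), B = (0, 1); any affine frame gives the same invariant.
1. U lies on line BN with BU:UN = 1:5 ⇒ U = (0, 5/6)
2. Z is the centroid of triangle BEN ⇒ Z = (1/3, 1/3)
line UZ meets EN at V = (5/9, 0)
Z = U + t·(V−U) with t = 3/5, so UZ:ZV = 3/5:2/5

UZ:ZV = 3/2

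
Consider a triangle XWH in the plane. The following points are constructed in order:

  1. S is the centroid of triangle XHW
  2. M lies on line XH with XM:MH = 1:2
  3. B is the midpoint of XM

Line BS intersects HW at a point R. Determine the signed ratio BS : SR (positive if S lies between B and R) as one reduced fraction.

BS:SR = 3/2

Set X = (0, 0), W = (1, 0), H = (0, 1); any affine frame gives the same invariant.
1. S is the centroid of triangle XHW ⇒ S = (1/3, 1/3)
2. M lies on line XH with XM:MH = 1:2 ⇒ M = (0, 1/3)
3. B is the midpoint of XM ⇒ B = (0, 1/6)
line BS meets HW at R = (5/9, 4/9)
S = B + t·(R−B) with t = 3/5, so BS:SR = 3/5:2/5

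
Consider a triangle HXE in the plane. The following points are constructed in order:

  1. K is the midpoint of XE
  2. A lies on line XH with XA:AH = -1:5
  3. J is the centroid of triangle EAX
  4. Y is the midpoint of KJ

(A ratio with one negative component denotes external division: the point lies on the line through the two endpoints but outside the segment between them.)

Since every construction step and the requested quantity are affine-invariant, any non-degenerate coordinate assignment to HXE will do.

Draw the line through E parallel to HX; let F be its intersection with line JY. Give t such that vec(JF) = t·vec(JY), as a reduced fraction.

t = 8

Assign H = (0, 0), X = (1, 0), E = (0, 1) — the answer is frame-independent, so this choice is without loss of generality.
1. K is the midpoint of XE ⇒ K = (1/2, 1/2)
2. A lies on line XH with XA:AH = -1:5 ⇒ A = (5/4, 0)
3. J is the centroid of triangle EAX ⇒ J = (3/4, 1/3)
4. Y is the midpoint of KJ ⇒ Y = (5/8, 5/12)
through E parallel to HX: direction (1, 0); meets JY at F = (-1/4, 1)
F = J + t·(Y−J) with t = 8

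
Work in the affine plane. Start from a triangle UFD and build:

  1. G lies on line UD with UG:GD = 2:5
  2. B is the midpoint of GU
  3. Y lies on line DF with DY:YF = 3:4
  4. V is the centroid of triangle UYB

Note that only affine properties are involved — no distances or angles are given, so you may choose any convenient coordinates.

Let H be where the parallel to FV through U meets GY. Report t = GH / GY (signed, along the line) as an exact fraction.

Set U = (0, 0), F = (1, 0), D = (0, 1); any affine frame gives the same invariant.
1. G lies on line UD with UG:GD = 2:5 ⇒ G = (0, 2/7)
2. B is the midpoint of GU ⇒ B = (0, 1/7)
3. Y lies on line DF with DY:YF = 3:4 ⇒ Y = (3/7, 4/7)
4. V is the centroid of triangle UYB ⇒ V = (1/7, 5/21)
through U parallel to FV: direction (-6/7, 5/21); meets GY at H = (-36/119, 10/119)
H = G + t·(Y−G) with t = -12/17

t = -12/17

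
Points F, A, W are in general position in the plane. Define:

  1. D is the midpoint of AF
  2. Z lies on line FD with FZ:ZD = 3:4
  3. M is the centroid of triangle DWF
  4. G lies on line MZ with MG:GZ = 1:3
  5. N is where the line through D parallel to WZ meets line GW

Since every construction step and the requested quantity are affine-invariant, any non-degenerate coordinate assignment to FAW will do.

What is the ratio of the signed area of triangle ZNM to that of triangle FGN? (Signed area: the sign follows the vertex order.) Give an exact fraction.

[ZNM]:[FGN] = -2/15

Set F = (0, 0), A = (1, 0), W = (0, 1); any affine frame gives the same invariant.
1. D is the midpoint of AF ⇒ D = (1/2, 0)
2. Z lies on line FD with FZ:ZD = 3:4 ⇒ Z = (3/14, 0)
3. M is the centroid of triangle DWF ⇒ M = (1/6, 1/3)
4. G lies on line MZ with MG:GZ = 1:3 ⇒ G = (5/28, 1/4)
5. N is where the line through D parallel to WZ meets line GW ⇒ N = (20/7, -11)
2·[ZNM] = 5/14, 2·[FGN] = -75/28
[ZNM]:[FGN] = 5/14:-75/28 = -2/15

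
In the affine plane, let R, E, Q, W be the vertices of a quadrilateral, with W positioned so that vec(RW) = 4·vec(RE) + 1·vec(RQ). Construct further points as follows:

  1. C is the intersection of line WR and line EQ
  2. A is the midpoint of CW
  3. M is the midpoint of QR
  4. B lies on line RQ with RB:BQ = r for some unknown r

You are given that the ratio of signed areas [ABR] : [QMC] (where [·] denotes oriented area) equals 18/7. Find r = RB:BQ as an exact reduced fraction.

r = 3/4

Assign R = (0, 0), E = (1, 0), Q = (0, 1), W = (4, 1) — the answer is frame-independent, so this choice is without loss of generality.
1. C is the intersection of line WR and line EQ ⇒ C = (4/5, 1/5)
2. A is the midpoint of CW ⇒ A = (12/5, 3/5)
3. M is the midpoint of QR ⇒ M = (0, 1/2)
4. With RB:BQ = r, write λ = r/(r+1) so B = R + λ·(Q−R); B is affine-linear in λ
Every point depending on B is an affine combination of B and λ-independent points, so each such coordinate is linear in λ; the λ² term in each signed area is a multiple of (Q−R)×(Q−R) = 0, so 2·[ABR] and 2·[QMC] are each linear in λ. Evaluating at λ=0 and λ=1:
  2·[ABR] = 12/5·λ,   2·[QMC] = 2/5
So [ABR]:[QMC] = (12/5·λ) / (2/5). Setting this equal to 18/7:
  12/5·λ = 18/7·(2/5)  ⇒  λ = 3/7
Then r = λ/(1−λ) = (3/7)/(4/7) = 3/4. Check: with r = 3/4, B = (0, 3/7) and [ABR]:[QMC] = 18/7 as required.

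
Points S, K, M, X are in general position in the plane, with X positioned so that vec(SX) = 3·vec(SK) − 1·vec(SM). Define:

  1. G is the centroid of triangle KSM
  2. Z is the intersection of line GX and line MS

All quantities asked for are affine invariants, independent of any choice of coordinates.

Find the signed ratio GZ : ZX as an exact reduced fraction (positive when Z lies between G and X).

GZ:ZX = -1/9

Work in coordinates with S = (0, 0), K = (1, 0), M = (0, 1), X = (3, -1).
1. G is the centroid of triangle KSM ⇒ G = (1/3, 1/3)
2. Z is the intersection of line GX and line MS ⇒ Z = (0, 1/2)
Z = G + t·(X−G) with t = -1/8, so GZ:ZX = t:(1−t) = -1/8:9/8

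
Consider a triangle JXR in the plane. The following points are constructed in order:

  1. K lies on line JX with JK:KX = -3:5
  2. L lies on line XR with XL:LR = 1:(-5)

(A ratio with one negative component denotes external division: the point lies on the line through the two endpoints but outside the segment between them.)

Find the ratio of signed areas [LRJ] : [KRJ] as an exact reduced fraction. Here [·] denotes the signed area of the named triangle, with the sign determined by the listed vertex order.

[LRJ]:[KRJ] = -5/6

Set J = (0, 0), X = (1, 0), R = (0, 1); any affine frame gives the same invariant.
1. K lies on line JX with JK:KX = -3:5 ⇒ K = (-3/2, 0)
2. L lies on line XR with XL:LR = 1:(-5) ⇒ L = (5/4, -1/4)
2·[LRJ] = 5/4, 2·[KRJ] = -3/2
[LRJ]:[KRJ] = 5/4:-3/2 = -5/6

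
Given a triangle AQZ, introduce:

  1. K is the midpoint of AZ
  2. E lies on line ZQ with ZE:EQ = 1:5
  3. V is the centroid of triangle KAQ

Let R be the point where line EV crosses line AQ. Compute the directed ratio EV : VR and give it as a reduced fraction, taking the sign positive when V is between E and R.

EV:VR = 4

Assign A = (0, 0), Q = (1, 0), Z = (0, 1) — the answer is frame-independent, so this choice is without loss of generality.
1. K is the midpoint of AZ ⇒ K = (0, 1/2)
2. E lies on line ZQ with ZE:EQ = 1:5 ⇒ E = (1/6, 5/6)
3. V is the centroid of triangle KAQ ⇒ V = (1/3, 1/6)
line EV meets AQ at R = (3/8, 0)
V = E + t·(R−E) with t = 4/5, so EV:VR = 4/5:1/5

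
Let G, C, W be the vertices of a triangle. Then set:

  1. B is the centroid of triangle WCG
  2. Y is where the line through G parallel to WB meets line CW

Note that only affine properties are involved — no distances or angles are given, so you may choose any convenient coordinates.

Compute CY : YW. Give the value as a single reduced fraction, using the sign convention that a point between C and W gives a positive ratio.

Assign G = (0, 0), C = (1, 0), W = (0, 1) — the answer is frame-independent, so this choice is without loss of generality.
1. B is the centroid of triangle WCG ⇒ B = (1/3, 1/3)
2. Y is where the line through G parallel to WB meets line CW ⇒ Y = (-1, 2)
Y = C + t·(W−C) with t = 2, so CY:YW = t:(1−t) = 2:-1

CY:YW = -2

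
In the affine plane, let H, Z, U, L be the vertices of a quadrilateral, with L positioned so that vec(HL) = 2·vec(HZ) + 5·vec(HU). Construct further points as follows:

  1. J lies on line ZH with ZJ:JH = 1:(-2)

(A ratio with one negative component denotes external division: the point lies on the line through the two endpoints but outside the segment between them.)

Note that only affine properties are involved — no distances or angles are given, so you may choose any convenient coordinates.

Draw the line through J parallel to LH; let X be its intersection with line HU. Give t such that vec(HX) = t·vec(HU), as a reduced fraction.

Set H = (0, 0), Z = (1, 0), U = (0, 1), L = (2, 5); any affine frame gives the same invariant.
1. J lies on line ZH with ZJ:JH = 1:(-2) ⇒ J = (2, 0)
through J parallel to LH: direction (-2, -5); meets HU at X = (0, -5)
X = H + t·(U−H) with t = -5

t = -5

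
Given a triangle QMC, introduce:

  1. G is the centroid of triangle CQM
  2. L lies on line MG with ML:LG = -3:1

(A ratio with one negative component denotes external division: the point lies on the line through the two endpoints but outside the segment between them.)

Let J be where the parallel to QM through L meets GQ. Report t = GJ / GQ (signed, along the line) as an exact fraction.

t = -1/2

Choose coordinates Q = (0, 0), M = (1, 0), C = (0, 1).
1. G is the centroid of triangle CQM ⇒ G = (1/3, 1/3)
2. L lies on line MG with ML:LG = -3:1 ⇒ L = (0, 1/2)
through L parallel to QM: direction (1, 0); meets GQ at J = (1/2, 1/2)
J = G + t·(Q−G) with t = -1/2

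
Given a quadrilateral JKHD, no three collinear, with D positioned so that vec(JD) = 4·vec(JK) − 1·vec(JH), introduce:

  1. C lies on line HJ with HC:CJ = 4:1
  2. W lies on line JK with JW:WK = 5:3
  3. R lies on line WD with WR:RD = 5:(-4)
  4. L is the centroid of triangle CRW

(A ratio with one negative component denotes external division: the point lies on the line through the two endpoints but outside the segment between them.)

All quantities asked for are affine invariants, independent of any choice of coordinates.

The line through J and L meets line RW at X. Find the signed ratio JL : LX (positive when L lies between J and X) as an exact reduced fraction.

JL:LX = -77/2

Work in coordinates with J = (0, 0), K = (1, 0), H = (0, 1), D = (4, -1).
1. C lies on line HJ with HC:CJ = 4:1 ⇒ C = (0, 1/5)
2. W lies on line JK with JW:WK = 5:3 ⇒ W = (5/8, 0)
3. R lies on line WD with WR:RD = 5:(-4) ⇒ R = (35/2, -5)
4. L is the centroid of triangle CRW ⇒ L = (145/24, -8/5)
line JL meets RW at X = (3625/616, -120/77)
L = J + t·(X−J) with t = 77/75, so JL:LX = 77/75:-2/75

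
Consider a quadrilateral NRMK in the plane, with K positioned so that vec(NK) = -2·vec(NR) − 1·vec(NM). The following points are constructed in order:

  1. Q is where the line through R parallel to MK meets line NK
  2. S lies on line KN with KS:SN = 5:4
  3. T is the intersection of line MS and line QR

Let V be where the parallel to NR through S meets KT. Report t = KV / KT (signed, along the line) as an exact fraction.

Choose coordinates N = (0, 0), R = (1, 0), M = (0, 1), K = (-2, -1).
1. Q is where the line through R parallel to MK meets line NK ⇒ Q = (2, 1)
2. S lies on line KN with KS:SN = 5:4 ⇒ S = (-8/9, -4/9)
3. T is the intersection of line MS and line QR ⇒ T = (-16/5, -21/5)
through S parallel to NR: direction (1, 0); meets KT at V = (-43/24, -4/9)
V = K + t·(T−K) with t = -25/144

t = -25/144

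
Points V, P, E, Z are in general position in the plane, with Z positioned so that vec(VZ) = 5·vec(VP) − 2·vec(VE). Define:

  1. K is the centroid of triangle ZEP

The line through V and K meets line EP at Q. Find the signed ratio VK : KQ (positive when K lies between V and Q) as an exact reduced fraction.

VK:KQ = -5/2

Set V = (0, 0), P = (1, 0), E = (0, 1), Z = (5, -2); any affine frame gives the same invariant.
1. K is the centroid of triangle ZEP ⇒ K = (2, -1/3)
line VK meets EP at Q = (6/5, -1/5)
K = V + t·(Q−V) with t = 5/3, so VK:KQ = 5/3:-2/3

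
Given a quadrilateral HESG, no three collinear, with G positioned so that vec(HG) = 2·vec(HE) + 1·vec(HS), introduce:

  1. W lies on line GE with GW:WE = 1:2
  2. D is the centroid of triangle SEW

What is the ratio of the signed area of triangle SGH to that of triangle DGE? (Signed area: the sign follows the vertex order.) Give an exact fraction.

Choose coordinates H = (0, 0), E = (1, 0), S = (0, 1), G = (2, 1).
1. W lies on line GE with GW:WE = 1:2 ⇒ W = (5/3, 2/3)
2. D is the centroid of triangle SEW ⇒ D = (8/9, 5/9)
2·[SGH] = -2, 2·[DGE] = -2/3
[SGH]:[DGE] = -2:-2/3 = 3

[SGH]:[DGE] = 3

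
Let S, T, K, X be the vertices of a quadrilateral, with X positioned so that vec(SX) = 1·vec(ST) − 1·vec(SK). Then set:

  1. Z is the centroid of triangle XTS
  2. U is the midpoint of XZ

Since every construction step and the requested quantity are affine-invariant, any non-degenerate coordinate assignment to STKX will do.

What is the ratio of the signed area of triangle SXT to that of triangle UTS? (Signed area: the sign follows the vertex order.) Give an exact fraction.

[SXT]:[UTS] = 3/2

Work in coordinates with S = (0, 0), T = (1, 0), K = (0, 1), X = (1, -1).
1. Z is the centroid of triangle XTS ⇒ Z = (2/3, -1/3)
2. U is the midpoint of XZ ⇒ U = (5/6, -2/3)
2·[SXT] = 1, 2·[UTS] = 2/3
[SXT]:[UTS] = 1:2/3 = 3/2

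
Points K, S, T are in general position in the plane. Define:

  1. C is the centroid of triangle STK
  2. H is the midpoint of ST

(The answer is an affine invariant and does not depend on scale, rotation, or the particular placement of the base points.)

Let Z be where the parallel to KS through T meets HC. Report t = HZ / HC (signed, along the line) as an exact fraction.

Work in coordinates with K = (0, 0), S = (1, 0), T = (0, 1).
1. C is the centroid of triangle STK ⇒ C = (1/3, 1/3)
2. H is the midpoint of ST ⇒ H = (1/2, 1/2)
through T parallel to KS: direction (1, 0); meets HC at Z = (1, 1)
Z = H + t·(C−H) with t = -3

t = -3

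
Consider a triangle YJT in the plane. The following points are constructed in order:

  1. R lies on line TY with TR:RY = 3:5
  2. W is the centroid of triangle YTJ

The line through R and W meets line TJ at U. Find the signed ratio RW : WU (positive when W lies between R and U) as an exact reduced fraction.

Choose coordinates Y = (0, 0), J = (1, 0), T = (0, 1).
1. R lies on line TY with TR:RY = 3:5 ⇒ R = (0, 5/8)
2. W is the centroid of triangle YTJ ⇒ W = (1/3, 1/3)
line RW meets TJ at U = (3, -2)
W = R + t·(U−R) with t = 1/9, so RW:WU = 1/9:8/9

RW:WU = 1/8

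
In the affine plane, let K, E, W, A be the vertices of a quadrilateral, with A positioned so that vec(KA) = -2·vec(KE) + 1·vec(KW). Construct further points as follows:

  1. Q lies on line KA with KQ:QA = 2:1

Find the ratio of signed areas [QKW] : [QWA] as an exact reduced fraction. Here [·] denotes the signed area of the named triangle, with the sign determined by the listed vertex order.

[QKW]:[QWA] = 2

Assign K = (0, 0), E = (1, 0), W = (0, 1), A = (-2, 1) — the answer is frame-independent, so this choice is without loss of generality.
1. Q lies on line KA with KQ:QA = 2:1 ⇒ Q = (-4/3, 2/3)
2·[QKW] = 4/3, 2·[QWA] = 2/3
[QKW]:[QWA] = 4/3:2/3 = 2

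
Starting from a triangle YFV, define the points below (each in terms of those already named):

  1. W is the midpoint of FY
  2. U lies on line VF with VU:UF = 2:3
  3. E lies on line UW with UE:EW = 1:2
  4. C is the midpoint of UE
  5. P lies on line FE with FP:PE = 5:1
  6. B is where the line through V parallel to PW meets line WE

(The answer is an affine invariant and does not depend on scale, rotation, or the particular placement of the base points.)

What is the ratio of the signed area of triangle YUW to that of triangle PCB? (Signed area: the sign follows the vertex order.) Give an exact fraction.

[YUW]:[PCB] = 108/55

Choose coordinates Y = (0, 0), F = (1, 0), V = (0, 1).
1. W is the midpoint of FY ⇒ W = (1/2, 0)
2. U lies on line VF with VU:UF = 2:3 ⇒ U = (2/5, 3/5)
3. E lies on line UW with UE:EW = 1:2 ⇒ E = (13/30, 2/5)
4. C is the midpoint of UE ⇒ C = (5/12, 1/2)
5. P lies on line FE with FP:PE = 5:1 ⇒ P = (19/36, 1/3)
6. B is where the line through V parallel to PW meets line WE ⇒ B = (1/9, 7/3)
2·[YUW] = -3/10, 2·[PCB] = -11/72
[YUW]:[PCB] = -3/10:-11/72 = 108/55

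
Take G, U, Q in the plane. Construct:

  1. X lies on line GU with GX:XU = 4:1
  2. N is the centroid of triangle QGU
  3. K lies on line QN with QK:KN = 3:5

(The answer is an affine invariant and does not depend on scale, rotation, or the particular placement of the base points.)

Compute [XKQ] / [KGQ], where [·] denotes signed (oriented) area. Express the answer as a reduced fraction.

Work in coordinates with G = (0, 0), U = (1, 0), Q = (0, 1).
1. X lies on line GU with GX:XU = 4:1 ⇒ X = (4/5, 0)
2. N is the centroid of triangle QGU ⇒ N = (1/3, 1/3)
3. K lies on line QN with QK:KN = 3:5 ⇒ K = (1/8, 3/4)
2·[XKQ] = -3/40, 2·[KGQ] = -1/8
[XKQ]:[KGQ] = -3/40:-1/8 = 3/5

[XKQ]:[KGQ] = 3/5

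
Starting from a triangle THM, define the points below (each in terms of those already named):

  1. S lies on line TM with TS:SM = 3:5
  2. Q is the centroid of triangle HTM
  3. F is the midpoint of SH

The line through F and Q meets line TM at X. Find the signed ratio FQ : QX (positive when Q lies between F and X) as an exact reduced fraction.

FQ:QX = 1/2

Choose coordinates T = (0, 0), H = (1, 0), M = (0, 1).
1. S lies on line TM with TS:SM = 3:5 ⇒ S = (0, 3/8)
2. Q is the centroid of triangle HTM ⇒ Q = (1/3, 1/3)
3. F is the midpoint of SH ⇒ F = (1/2, 3/16)
line FQ meets TM at X = (0, 5/8)
Q = F + t·(X−F) with t = 1/3, so FQ:QX = 1/3:2/3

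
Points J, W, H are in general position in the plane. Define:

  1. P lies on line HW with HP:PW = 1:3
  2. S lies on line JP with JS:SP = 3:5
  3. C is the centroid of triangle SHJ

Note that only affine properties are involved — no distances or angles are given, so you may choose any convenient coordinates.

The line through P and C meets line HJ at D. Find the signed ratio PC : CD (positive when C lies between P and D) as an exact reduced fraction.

Set J = (0, 0), W = (1, 0), H = (0, 1); any affine frame gives the same invariant.
1. P lies on line HW with HP:PW = 1:3 ⇒ P = (1/4, 3/4)
2. S lies on line JP with JS:SP = 3:5 ⇒ S = (3/32, 9/32)
3. C is the centroid of triangle SHJ ⇒ C = (1/32, 41/96)
line PC meets HJ at D = (0, 8/21)
C = P + t·(D−P) with t = 7/8, so PC:CD = 7/8:1/8

PC:CD = 7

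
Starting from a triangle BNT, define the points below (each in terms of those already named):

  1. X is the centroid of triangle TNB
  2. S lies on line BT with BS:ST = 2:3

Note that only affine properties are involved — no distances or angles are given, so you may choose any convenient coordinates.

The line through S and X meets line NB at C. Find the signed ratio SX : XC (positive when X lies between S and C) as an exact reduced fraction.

SX:XC = 1/5

Set B = (0, 0), N = (1, 0), T = (0, 1); any affine frame gives the same invariant.
1. X is the centroid of triangle TNB ⇒ X = (1/3, 1/3)
2. S lies on line BT with BS:ST = 2:3 ⇒ S = (0, 2/5)
line SX meets NB at C = (2, 0)
X = S + t·(C−S) with t = 1/6, so SX:XC = 1/6:5/6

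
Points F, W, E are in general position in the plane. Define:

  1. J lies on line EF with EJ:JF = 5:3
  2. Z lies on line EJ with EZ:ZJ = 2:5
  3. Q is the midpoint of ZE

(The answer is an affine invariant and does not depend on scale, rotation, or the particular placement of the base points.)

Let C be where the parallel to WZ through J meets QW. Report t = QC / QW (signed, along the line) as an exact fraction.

t = 6

Work in coordinates with F = (0, 0), W = (1, 0), E = (0, 1).
1. J lies on line EF with EJ:JF = 5:3 ⇒ J = (0, 3/8)
2. Z lies on line EJ with EZ:ZJ = 2:5 ⇒ Z = (0, 23/28)
3. Q is the midpoint of ZE ⇒ Q = (0, 51/56)
through J parallel to WZ: direction (-1, 23/28); meets QW at C = (6, -255/56)
C = Q + t·(W−Q) with t = 6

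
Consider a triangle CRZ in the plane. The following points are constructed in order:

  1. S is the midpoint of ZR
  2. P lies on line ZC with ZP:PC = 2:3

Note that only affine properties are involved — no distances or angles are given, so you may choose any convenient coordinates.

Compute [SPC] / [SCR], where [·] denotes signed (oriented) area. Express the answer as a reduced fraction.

[SPC]:[SCR] = 3/5

Choose coordinates C = (0, 0), R = (1, 0), Z = (0, 1).
1. S is the midpoint of ZR ⇒ S = (1/2, 1/2)
2. P lies on line ZC with ZP:PC = 2:3 ⇒ P = (0, 3/5)
2·[SPC] = 3/10, 2·[SCR] = 1/2
[SPC]:[SCR] = 3/10:1/2 = 3/5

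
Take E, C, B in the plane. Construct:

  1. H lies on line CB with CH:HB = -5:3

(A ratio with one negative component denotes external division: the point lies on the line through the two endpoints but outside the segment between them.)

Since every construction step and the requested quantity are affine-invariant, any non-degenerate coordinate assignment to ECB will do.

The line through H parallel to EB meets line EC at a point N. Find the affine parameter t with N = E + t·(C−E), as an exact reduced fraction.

t = -3/2

Set E = (0, 0), C = (1, 0), B = (0, 1); any affine frame gives the same invariant.
1. H lies on line CB with CH:HB = -5:3 ⇒ H = (-3/2, 5/2)
through H parallel to EB: direction (0, 1); meets EC at N = (-3/2, 0)
N = E + t·(C−E) with t = -3/2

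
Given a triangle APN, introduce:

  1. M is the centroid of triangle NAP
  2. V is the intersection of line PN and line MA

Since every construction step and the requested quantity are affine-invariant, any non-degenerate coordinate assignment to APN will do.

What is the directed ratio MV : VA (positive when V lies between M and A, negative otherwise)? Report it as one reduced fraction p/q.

MV:VA = -1/3

Work in coordinates with A = (0, 0), P = (1, 0), N = (0, 1).
1. M is the centroid of triangle NAP ⇒ M = (1/3, 1/3)
2. V is the intersection of line PN and line MA ⇒ V = (1/2, 1/2)
V = M + t·(A−M) with t = -1/2, so MV:VA = t:(1−t) = -1/2:3/2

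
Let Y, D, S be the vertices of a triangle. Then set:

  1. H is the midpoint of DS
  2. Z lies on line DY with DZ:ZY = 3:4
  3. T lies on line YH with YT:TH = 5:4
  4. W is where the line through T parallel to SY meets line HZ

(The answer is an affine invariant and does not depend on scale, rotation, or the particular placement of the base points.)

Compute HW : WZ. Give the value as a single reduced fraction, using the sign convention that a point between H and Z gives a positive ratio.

HW:WZ = -28/37

Assign Y = (0, 0), D = (1, 0), S = (0, 1) — the answer is frame-independent, so this choice is without loss of generality.
1. H is the midpoint of DS ⇒ H = (1/2, 1/2)
2. Z lies on line DY with DZ:ZY = 3:4 ⇒ Z = (4/7, 0)
3. T lies on line YH with YT:TH = 5:4 ⇒ T = (5/18, 5/18)
4. W is where the line through T parallel to SY meets line HZ ⇒ W = (5/18, 37/18)
W = H + t·(Z−H) with t = -28/9, so HW:WZ = t:(1−t) = -28/9:37/9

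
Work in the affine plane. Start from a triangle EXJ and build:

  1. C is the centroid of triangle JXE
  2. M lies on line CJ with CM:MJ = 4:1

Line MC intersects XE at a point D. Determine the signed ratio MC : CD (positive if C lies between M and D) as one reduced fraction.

MC:CD = 8/5

Choose coordinates E = (0, 0), X = (1, 0), J = (0, 1).
1. C is the centroid of triangle JXE ⇒ C = (1/3, 1/3)
2. M lies on line CJ with CM:MJ = 4:1 ⇒ M = (1/15, 13/15)
line MC meets XE at D = (1/2, 0)
C = M + t·(D−M) with t = 8/13, so MC:CD = 8/13:5/13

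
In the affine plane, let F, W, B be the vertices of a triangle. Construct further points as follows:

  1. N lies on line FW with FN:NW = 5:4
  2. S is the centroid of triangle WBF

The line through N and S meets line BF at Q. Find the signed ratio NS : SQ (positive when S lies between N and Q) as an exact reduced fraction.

NS:SQ = 2/3

Work in coordinates with F = (0, 0), W = (1, 0), B = (0, 1).
1. N lies on line FW with FN:NW = 5:4 ⇒ N = (5/9, 0)
2. S is the centroid of triangle WBF ⇒ S = (1/3, 1/3)
line NS meets BF at Q = (0, 5/6)
S = N + t·(Q−N) with t = 2/5, so NS:SQ = 2/5:3/5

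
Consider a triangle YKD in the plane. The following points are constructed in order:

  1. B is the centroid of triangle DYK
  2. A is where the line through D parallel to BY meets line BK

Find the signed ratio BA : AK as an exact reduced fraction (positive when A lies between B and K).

Assign Y = (0, 0), K = (1, 0), D = (0, 1) — the answer is frame-independent, so this choice is without loss of generality.
1. B is the centroid of triangle DYK ⇒ B = (1/3, 1/3)
2. A is where the line through D parallel to BY meets line BK ⇒ A = (-1/3, 2/3)
A = B + t·(K−B) with t = -1, so BA:AK = t:(1−t) = -1:2

BA:AK = -1/2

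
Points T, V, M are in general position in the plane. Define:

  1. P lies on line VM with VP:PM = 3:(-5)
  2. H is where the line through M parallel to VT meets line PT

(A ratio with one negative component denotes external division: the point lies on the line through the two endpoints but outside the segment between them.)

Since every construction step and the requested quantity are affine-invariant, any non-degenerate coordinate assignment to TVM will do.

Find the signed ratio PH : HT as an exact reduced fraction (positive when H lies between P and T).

PH:HT = -5/2

Assign T = (0, 0), V = (1, 0), M = (0, 1) — the answer is frame-independent, so this choice is without loss of generality.
1. P lies on line VM with VP:PM = 3:(-5) ⇒ P = (5/2, -3/2)
2. H is where the line through M parallel to VT meets line PT ⇒ H = (-5/3, 1)
H = P + t·(T−P) with t = 5/3, so PH:HT = t:(1−t) = 5/3:-2/3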